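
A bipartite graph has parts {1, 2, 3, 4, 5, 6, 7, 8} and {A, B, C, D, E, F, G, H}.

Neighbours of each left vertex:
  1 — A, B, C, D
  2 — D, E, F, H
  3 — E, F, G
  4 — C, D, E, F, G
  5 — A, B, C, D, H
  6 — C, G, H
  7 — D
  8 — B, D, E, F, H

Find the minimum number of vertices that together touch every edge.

8

A maximum matching has 8 edges (e.g. 1–B, 2–H, 3–G, 4–F, 5–A, 6–C, 7–D, 8–E).
By König's theorem the minimum vertex cover has the same size. One such cover is {1, 2, 3, 4, 5, 6, 7, 8}.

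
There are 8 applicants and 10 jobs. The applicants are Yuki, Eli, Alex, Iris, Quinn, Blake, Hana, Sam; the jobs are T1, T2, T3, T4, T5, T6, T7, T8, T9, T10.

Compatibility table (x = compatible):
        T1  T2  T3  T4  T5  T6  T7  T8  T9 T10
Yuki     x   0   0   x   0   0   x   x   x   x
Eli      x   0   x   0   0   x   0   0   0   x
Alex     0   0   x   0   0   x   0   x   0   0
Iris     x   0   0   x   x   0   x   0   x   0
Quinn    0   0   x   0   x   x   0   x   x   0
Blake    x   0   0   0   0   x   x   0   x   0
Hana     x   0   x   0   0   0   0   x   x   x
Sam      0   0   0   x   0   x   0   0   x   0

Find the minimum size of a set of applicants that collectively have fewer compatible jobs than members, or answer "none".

A matching saturating every applicant exists, for instance Yuki→T10, Eli→T6, Alex→T8, Iris→T4, Quinn→T5, Blake→T7, Hana→T3, Sam→T9.
By Hall's marriage theorem, this means |N(S)| ≥ |S| for every subset S, so no violating subset exists.

none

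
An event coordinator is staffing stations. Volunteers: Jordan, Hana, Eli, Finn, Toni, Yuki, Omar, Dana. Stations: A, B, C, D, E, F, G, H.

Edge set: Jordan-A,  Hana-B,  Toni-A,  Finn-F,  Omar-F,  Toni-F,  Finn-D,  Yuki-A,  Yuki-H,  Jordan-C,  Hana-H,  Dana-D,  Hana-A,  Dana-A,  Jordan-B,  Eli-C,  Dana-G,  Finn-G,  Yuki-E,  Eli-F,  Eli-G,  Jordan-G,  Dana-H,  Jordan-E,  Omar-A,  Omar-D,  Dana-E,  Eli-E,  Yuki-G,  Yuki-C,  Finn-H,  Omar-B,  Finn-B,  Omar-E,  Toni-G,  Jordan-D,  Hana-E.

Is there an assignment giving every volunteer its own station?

For example, pair Jordan→A, Hana→B, Eli→C, Finn→D, Toni→F, Yuki→H, Omar→E, Dana→G.
Every volunteer is matched, so this is a perfect matching.

Yes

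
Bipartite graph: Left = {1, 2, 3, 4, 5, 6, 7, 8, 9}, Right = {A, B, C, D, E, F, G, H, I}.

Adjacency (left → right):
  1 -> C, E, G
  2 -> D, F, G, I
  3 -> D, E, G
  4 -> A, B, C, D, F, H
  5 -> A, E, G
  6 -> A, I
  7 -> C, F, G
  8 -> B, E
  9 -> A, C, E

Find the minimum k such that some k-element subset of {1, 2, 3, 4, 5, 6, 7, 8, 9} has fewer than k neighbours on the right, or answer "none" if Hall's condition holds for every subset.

none

A matching saturating every left vertex exists, for instance 1→G, 2→F, 3→D, 4→H, 5→A, 6→I, 7→C, 8→B, 9→E.
By Hall's marriage theorem, this means |N(S)| ≥ |S| for every subset S, so no violating subset exists.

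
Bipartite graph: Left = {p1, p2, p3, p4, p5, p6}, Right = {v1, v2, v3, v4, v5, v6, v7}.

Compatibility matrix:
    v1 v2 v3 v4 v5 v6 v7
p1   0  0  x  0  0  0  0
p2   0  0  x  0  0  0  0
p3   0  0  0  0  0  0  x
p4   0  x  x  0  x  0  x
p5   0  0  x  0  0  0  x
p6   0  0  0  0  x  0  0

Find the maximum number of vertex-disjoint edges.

4

For example, pair p1→v3, p3→v7, p4→v2, p6→v5.
The set {p1, p2, p3, p5} has only 2 neighbours ({v3, v7}), so by Hall's theorem at most 4 of the 6 left vertices can be matched.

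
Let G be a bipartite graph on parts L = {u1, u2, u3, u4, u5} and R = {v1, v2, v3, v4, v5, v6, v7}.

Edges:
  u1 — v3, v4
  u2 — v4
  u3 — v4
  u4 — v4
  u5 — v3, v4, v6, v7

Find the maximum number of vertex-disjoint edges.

One maximum matching: u1-v3, u2-v4, u5-v6.
The set {u2, u3, u4} has only 1 neighbour ({v4}), so by Hall's theorem at most 3 of the 5 left vertices can be matched.

3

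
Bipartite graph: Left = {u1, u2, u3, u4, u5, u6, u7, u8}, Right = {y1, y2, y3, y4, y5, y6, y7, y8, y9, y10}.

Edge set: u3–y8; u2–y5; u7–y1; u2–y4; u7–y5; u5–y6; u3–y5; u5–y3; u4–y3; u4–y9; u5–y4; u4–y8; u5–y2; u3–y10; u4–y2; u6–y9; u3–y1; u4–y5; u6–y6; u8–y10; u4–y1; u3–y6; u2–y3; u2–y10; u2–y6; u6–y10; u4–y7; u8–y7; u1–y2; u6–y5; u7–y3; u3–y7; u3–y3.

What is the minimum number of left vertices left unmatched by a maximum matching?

One maximum matching: u1–y2, u2–y6, u3–y7, u4–y9, u5–y3, u6–y5, u7–y1, u8–y10.
This saturates every left vertex, so 8 is the maximum.
That matches 8 of the 8, leaving 0 unmatched; no matching can do better.

0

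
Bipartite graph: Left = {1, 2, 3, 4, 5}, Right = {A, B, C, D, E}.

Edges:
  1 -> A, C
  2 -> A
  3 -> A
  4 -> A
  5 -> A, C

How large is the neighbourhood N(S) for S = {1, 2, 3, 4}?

2

The union of neighbours of {1, 2, 3, 4} is {A, C}, which has 2 elements.
Since |N(S)| = 2 < |S| = 4, Hall's condition fails for this subset.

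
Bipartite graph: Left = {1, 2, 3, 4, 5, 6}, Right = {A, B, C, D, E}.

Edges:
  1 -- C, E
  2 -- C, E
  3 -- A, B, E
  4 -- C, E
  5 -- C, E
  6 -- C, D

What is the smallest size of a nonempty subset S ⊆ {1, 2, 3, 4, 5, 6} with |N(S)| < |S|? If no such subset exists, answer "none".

Take S = {1, 2, 4}. Its neighbourhood is {C, E}, so |N(S)| = 2 < |S| = 3.
Every subset of size less than 3 has at least as many neighbours as members, so 3 is the minimum.

3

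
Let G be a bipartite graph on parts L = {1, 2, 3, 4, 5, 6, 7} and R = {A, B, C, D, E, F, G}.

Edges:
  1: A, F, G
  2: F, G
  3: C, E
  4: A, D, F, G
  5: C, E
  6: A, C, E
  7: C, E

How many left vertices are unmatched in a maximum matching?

1

One maximum matching: 1→F, 2→G, 3→C, 4→D, 5→E, 6→A.
The set {3, 5, 7} has only 2 neighbours ({C, E}), so by Hall's theorem at most 6 of the 7 left vertices can be matched.
That matches 6 of the 7, leaving 1 unmatched; no matching can do better.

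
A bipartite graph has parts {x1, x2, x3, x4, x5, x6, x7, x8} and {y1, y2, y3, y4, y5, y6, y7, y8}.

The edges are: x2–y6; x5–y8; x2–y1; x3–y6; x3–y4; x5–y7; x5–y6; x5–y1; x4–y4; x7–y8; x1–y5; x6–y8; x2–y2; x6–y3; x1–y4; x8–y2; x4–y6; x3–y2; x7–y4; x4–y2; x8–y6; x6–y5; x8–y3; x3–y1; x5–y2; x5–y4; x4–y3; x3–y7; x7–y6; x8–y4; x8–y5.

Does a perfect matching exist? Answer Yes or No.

One maximum matching: x1–y5, x2–y1, x3–y7, x4–y2, x5–y4, x6–y3, x7–y8, x8–y6.
All 8 left vertices are covered.

Yes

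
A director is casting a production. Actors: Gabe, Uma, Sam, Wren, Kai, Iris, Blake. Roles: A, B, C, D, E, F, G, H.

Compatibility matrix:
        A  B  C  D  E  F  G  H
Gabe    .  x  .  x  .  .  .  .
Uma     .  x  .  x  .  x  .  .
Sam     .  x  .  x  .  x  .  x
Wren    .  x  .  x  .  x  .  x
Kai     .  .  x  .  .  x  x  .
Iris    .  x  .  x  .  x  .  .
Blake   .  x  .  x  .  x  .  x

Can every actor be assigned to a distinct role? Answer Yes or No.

No

The set {Gabe, Uma, Sam, Wren, Iris, Blake} has only 4 neighbours ({B, D, F, H}), so by Hall's theorem at most 5 of the 7 actors can be matched.
Hence no matching covers every actor.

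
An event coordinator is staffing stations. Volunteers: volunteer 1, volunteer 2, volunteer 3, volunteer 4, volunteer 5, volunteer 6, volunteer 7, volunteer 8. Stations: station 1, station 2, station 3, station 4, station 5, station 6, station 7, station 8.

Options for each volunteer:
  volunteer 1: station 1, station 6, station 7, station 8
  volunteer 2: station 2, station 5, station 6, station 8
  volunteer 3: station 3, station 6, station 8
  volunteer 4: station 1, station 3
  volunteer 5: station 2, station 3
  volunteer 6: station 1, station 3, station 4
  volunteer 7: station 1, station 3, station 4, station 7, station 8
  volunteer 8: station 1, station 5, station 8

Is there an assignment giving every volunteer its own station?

Yes

For example, pair volunteer 1-station 8, volunteer 2-station 5, volunteer 3-station 6, volunteer 4-station 3, volunteer 5-station 2, volunteer 6-station 4, volunteer 7-station 7, volunteer 8-station 1.
All 8 volunteers are covered.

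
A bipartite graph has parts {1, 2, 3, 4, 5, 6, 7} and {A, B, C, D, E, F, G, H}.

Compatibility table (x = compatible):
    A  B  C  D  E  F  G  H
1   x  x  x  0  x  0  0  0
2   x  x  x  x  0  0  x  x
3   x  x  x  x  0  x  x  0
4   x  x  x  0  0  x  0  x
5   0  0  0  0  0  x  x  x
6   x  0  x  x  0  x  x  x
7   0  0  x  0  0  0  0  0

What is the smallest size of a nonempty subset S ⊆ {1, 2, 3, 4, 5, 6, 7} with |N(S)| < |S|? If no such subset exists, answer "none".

none

A matching saturating every left vertex exists, for instance 1→E, 2→A, 3→B, 4→H, 5→F, 6→G, 7→C.
By Hall's marriage theorem, this means |N(S)| ≥ |S| for every subset S, so no violating subset exists.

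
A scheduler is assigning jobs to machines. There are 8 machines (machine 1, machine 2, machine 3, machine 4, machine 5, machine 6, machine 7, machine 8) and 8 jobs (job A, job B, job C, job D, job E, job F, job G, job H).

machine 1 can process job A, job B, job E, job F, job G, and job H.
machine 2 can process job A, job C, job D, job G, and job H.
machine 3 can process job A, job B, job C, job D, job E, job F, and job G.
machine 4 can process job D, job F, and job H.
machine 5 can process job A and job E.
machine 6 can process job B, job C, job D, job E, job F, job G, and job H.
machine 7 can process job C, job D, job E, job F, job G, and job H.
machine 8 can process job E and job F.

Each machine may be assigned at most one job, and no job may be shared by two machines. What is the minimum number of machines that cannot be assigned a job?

A valid assignment of size 8: machine 1-job G, machine 2-job A, machine 3-job C, machine 4-job H, machine 5-job E, machine 6-job B, machine 7-job D, machine 8-job F.
All 8 machines are matched, so no larger matching exists.
That matches 8 of the 8, leaving 0 unmatched; no matching can do better.

0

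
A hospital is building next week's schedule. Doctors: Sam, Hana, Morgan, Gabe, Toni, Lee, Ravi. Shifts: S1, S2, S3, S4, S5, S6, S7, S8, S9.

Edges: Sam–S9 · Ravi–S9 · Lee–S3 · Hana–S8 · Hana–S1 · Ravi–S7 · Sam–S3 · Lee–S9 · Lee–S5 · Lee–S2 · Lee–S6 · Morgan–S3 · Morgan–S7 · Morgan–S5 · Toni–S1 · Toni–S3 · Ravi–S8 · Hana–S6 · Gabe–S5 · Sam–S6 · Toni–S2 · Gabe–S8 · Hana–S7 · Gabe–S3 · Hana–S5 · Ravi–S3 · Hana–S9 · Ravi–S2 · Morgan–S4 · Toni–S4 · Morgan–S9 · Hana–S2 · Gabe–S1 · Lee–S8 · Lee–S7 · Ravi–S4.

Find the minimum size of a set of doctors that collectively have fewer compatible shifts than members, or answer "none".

none

A matching saturating every doctor exists, for instance Sam→S9, Hana→S6, Morgan→S3, Gabe→S8, Toni→S4, Lee→S7, Ravi→S2.
By Hall's marriage theorem, this means |N(S)| ≥ |S| for every subset S, so no violating subset exists.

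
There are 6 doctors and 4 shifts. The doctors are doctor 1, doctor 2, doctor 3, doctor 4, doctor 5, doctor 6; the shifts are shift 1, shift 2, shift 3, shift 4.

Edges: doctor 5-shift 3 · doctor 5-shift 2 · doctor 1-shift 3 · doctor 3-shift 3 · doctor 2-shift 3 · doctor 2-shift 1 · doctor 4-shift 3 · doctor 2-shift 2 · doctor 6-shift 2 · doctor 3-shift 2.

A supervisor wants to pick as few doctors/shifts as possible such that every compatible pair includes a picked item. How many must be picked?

{doctor 2, shift 2, shift 3} is a vertex cover of size 3: every edge has an endpoint in this set.
No smaller cover exists because doctor 1–shift 3, doctor 2–shift 1, doctor 3–shift 2 is a matching of size 3, and a cover must include an endpoint of each of these disjoint edges (König's theorem).

3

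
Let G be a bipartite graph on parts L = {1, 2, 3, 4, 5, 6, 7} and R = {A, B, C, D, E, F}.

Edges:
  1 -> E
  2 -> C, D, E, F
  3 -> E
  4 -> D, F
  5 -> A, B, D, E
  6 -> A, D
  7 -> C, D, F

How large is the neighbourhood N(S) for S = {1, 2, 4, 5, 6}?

The union of neighbours of {1, 2, 4, 5, 6} is {A, B, C, D, E, F}, which has 6 elements.
Since |N(S)| = 6 ≥ |S| = 5, Hall's condition holds for this subset.

6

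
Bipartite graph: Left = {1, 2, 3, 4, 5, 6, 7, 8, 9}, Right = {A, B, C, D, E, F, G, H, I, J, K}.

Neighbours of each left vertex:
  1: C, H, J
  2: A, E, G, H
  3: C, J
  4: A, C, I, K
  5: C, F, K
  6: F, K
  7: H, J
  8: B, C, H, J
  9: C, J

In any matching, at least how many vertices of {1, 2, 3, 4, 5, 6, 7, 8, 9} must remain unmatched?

One maximum matching: 1→H, 2→E, 3→C, 4→I, 5→F, 6→K, 7→J, 8→B.
The set {1, 3, 7, 9} has only 3 neighbours ({C, H, J}), so by Hall's theorem at most 8 of the 9 left vertices can be matched.
That matches 8 of the 9, leaving 1 unmatched; no matching can do better.

1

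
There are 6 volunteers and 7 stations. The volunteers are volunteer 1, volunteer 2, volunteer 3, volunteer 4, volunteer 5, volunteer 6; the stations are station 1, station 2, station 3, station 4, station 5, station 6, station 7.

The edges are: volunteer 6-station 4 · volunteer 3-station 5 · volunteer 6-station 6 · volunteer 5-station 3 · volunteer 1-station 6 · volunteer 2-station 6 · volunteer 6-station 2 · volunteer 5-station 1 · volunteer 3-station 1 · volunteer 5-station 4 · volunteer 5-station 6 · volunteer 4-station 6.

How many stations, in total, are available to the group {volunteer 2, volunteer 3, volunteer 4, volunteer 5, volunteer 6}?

6

The union of neighbours of {volunteer 2, volunteer 3, volunteer 4, volunteer 5, volunteer 6} is {station 1, station 2, station 3, station 4, station 5, station 6}, which has 6 elements.
Since |N(S)| = 6 ≥ |S| = 5, Hall's condition holds for this subset.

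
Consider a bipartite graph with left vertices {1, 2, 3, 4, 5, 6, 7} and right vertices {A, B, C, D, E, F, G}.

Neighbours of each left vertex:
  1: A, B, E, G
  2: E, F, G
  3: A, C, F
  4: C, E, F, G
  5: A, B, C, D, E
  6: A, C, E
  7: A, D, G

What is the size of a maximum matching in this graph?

7

For example, pair 1-B, 2-E, 3-A, 4-F, 5-D, 6-C, 7-G.
This saturates every left vertex, so 7 is the maximum.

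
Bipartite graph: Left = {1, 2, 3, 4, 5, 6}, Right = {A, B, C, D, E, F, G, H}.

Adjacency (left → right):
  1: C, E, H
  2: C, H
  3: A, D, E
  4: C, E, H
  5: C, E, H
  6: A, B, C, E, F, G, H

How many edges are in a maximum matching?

One maximum matching: 1→C, 2→H, 3→D, 4→E, 6→G.
The set {1, 2, 4, 5} has only 3 neighbours ({C, E, H}), so by Hall's theorem at most 5 of the 6 left vertices can be matched.

5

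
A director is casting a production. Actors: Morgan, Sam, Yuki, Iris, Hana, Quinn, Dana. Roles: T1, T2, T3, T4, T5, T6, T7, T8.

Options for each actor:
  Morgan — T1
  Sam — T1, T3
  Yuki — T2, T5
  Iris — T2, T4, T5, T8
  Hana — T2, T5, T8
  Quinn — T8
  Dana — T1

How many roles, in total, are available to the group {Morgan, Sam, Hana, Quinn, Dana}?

The union of neighbours of {Morgan, Sam, Hana, Quinn, Dana} is {T1, T2, T3, T5, T8}, which has 5 elements.
Since |N(S)| = 5 ≥ |S| = 5, Hall's condition holds for this subset.

5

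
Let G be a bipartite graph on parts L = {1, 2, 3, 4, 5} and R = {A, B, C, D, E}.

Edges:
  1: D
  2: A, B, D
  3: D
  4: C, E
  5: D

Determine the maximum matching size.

A valid assignment of size 3: 1-D, 2-B, 4-E.
The set {1, 3, 5} has only 1 neighbour ({D}), so by Hall's theorem at most 3 of the 5 left vertices can be matched.

3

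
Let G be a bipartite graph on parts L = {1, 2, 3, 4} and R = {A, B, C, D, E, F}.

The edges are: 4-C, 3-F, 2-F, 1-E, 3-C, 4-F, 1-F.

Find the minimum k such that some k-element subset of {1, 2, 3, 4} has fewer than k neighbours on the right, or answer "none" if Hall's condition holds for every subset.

Take S = {2, 3, 4}. Its neighbourhood is {C, F}, so |N(S)| = 2 < |S| = 3.
Every subset of size less than 3 has at least as many neighbours as members, so 3 is the minimum.

3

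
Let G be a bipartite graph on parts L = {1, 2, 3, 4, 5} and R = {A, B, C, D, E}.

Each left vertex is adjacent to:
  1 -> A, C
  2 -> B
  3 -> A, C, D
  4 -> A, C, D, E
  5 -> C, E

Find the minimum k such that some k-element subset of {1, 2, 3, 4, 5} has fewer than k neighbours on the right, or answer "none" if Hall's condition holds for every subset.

A matching saturating every left vertex exists, for instance 1→A, 2→B, 3→D, 4→C, 5→E.
By Hall's marriage theorem, this means |N(S)| ≥ |S| for every subset S, so no violating subset exists.

none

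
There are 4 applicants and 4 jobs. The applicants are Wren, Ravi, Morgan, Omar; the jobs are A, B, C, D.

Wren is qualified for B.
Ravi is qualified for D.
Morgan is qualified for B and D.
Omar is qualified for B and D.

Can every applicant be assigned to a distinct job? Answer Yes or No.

No

The set {Wren, Ravi, Morgan, Omar} has only 2 neighbours ({B, D}), so by Hall's theorem at most 2 of the 4 applicants can be matched.
Hence no matching covers every applicant.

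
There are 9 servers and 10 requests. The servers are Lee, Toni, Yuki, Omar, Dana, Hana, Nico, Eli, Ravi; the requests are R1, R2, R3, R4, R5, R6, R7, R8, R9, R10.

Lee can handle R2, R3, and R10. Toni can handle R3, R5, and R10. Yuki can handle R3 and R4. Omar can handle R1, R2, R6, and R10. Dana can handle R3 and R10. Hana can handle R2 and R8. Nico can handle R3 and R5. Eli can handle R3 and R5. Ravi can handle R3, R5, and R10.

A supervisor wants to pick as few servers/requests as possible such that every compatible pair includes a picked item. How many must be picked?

7

A maximum matching has 7 edges (e.g. Lee–R2, Toni–R10, Yuki–R4, Omar–R6, Dana–R3, Hana–R8, Nico–R5).
By König's theorem the minimum vertex cover has the same size. One such cover is {Lee, Yuki, Omar, Hana, R3, R5, R10}.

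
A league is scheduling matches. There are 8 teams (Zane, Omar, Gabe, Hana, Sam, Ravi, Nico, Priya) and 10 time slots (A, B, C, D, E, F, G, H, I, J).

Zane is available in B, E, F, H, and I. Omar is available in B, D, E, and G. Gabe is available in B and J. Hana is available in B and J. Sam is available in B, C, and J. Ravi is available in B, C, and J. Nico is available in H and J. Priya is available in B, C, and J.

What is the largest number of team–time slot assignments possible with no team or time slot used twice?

For example, pair Zane-E, Omar-D, Gabe-J, Hana-B, Sam-C, Nico-H.
The set {Gabe, Hana, Sam, Ravi, Priya} has only 3 neighbours ({B, C, J}), so by Hall's theorem at most 6 of the 8 teams can be matched.

6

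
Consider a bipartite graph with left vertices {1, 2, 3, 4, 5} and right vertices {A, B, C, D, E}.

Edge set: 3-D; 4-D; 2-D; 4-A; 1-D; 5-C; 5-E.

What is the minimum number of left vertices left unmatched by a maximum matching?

A valid assignment of size 3: 1-D, 4-A, 5-E.
The set {1, 2, 3} has only 1 neighbour ({D}), so by Hall's theorem at most 3 of the 5 left vertices can be matched.
That matches 3 of the 5, leaving 2 unmatched; no matching can do better.

2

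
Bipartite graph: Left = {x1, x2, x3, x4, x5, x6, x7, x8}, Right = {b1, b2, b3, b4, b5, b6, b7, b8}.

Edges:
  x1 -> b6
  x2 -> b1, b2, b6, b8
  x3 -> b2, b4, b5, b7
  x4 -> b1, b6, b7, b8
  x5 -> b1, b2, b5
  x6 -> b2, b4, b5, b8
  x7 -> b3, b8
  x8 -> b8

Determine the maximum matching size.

8

One maximum matching: x1–b6, x2–b2, x3–b7, x4–b1, x5–b5, x6–b4, x7–b3, x8–b8.
This saturates every left vertex, so 8 is the maximum.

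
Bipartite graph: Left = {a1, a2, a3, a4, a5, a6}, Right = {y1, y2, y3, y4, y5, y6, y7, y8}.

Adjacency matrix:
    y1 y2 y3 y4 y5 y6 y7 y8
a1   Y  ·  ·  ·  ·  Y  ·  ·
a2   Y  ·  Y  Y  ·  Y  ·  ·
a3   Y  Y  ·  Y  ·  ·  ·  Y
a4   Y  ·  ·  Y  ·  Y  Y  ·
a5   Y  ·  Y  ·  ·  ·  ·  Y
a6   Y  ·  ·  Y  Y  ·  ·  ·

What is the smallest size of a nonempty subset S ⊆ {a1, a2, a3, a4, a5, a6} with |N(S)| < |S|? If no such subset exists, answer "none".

A matching saturating every left vertex exists, for instance a1→y6, a2→y3, a3→y2, a4→y7, a5→y8, a6→y1.
By Hall's marriage theorem, this means |N(S)| ≥ |S| for every subset S, so no violating subset exists.

none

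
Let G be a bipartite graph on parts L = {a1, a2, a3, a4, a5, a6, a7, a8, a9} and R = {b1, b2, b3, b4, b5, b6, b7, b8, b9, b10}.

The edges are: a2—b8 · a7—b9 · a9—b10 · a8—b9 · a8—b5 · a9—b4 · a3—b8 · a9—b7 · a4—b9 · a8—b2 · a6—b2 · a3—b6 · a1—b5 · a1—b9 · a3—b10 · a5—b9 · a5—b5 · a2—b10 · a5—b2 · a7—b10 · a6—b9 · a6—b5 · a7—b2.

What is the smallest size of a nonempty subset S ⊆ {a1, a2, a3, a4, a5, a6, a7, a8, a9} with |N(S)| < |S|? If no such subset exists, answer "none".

4

Take S = {a1, a4, a5, a6}. Its neighbourhood is {b2, b5, b9}, so |N(S)| = 3 < |S| = 4.
Every subset of size less than 4 has at least as many neighbours as members, so 4 is the minimum.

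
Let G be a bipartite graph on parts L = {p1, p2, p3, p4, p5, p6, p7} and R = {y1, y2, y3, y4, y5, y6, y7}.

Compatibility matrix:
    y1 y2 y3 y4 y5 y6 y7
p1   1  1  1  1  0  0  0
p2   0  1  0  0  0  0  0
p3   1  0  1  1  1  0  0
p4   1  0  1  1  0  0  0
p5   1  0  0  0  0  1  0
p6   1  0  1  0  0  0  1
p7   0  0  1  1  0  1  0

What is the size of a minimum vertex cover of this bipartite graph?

The 7 edges p1–y4, p2–y2, p3–y5, p4–y1, p5–y6, p6–y7, p7–y3 form a matching, so any vertex cover needs at least 7 vertices (one per matched edge).
Conversely {p1, p2, p3, p4, p5, p6, p7} meets every edge and has exactly 7 vertices, so 7 is optimal.

7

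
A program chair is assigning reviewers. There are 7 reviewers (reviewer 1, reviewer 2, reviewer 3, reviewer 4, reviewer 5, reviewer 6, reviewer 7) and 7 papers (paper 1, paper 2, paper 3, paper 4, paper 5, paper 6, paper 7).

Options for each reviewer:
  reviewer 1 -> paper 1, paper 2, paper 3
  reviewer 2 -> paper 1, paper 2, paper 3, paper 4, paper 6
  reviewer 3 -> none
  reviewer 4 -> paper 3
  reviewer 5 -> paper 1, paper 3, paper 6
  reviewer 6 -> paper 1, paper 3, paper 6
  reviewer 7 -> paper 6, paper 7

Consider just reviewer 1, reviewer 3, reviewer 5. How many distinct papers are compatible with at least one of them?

4

The union of neighbours of {reviewer 1, reviewer 3, reviewer 5} is {paper 1, paper 2, paper 3, paper 6}, which has 4 elements.
Since |N(S)| = 4 ≥ |S| = 3, Hall's condition holds for this subset.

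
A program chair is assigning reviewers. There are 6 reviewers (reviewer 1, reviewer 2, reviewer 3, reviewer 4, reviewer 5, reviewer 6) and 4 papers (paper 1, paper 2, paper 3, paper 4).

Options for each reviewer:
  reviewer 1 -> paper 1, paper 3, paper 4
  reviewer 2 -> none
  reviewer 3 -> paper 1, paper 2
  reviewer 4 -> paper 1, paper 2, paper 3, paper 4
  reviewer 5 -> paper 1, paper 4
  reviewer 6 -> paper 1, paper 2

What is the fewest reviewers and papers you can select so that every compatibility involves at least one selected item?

The 4 edges reviewer 1–paper 3, reviewer 3–paper 2, reviewer 4–paper 1, reviewer 5–paper 4 form a matching, so any vertex cover needs at least 4 vertices (one per matched edge).
Conversely {paper 1, paper 2, paper 3, paper 4} meets every edge and has exactly 4 vertices, so 4 is optimal.

4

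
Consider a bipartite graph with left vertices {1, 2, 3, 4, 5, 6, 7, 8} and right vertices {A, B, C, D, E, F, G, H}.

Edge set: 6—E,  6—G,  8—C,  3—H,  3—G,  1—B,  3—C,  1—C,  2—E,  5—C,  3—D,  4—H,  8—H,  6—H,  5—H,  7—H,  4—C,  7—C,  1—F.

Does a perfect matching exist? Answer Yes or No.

The set {4, 5, 7, 8} has only 2 neighbours ({C, H}), so by Hall's theorem at most 6 of the 8 left vertices can be matched.
Hence no matching covers every left vertex.

No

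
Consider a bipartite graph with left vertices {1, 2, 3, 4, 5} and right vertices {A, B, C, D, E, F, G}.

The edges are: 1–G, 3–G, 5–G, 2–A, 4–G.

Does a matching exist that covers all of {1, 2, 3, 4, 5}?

No

The set {1, 3, 4, 5} has only 1 neighbour ({G}), so by Hall's theorem at most 2 of the 5 left vertices can be matched.
Hence no matching covers every left vertex.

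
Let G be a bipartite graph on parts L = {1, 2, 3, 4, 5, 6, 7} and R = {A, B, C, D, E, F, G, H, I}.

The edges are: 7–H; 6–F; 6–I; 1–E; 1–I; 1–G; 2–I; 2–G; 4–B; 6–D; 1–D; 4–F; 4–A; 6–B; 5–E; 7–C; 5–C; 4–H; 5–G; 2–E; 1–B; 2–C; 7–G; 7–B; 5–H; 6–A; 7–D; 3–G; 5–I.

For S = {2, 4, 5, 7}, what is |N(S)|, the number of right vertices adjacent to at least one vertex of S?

The union of neighbours of {2, 4, 5, 7} is {A, B, C, D, E, F, G, H, I}, which has 9 elements.
Since |N(S)| = 9 ≥ |S| = 4, Hall's condition holds for this subset.

9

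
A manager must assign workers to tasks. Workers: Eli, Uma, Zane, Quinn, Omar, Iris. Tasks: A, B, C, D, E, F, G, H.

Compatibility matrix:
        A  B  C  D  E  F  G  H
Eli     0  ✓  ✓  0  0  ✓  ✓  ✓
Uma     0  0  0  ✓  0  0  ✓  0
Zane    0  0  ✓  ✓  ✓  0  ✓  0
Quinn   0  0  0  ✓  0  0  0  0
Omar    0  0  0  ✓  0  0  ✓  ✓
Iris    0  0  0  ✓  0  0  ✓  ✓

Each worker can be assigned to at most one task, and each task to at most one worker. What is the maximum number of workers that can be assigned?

5

A valid assignment of size 5: Eli-B, Uma-G, Zane-E, Quinn-D, Omar-H.
The set {Uma, Quinn, Omar, Iris} has only 3 neighbours ({D, G, H}), so by Hall's theorem at most 5 of the 6 workers can be matched.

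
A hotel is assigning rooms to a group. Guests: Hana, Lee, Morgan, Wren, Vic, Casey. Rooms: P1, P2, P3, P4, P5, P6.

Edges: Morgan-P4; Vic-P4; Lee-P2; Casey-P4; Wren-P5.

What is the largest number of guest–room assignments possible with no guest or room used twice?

3

One maximum matching: Lee→P2, Morgan→P4, Wren→P5.
The set {Hana, Morgan, Vic, Casey} has only 1 neighbour ({P4}), so by Hall's theorem at most 3 of the 6 guests can be matched.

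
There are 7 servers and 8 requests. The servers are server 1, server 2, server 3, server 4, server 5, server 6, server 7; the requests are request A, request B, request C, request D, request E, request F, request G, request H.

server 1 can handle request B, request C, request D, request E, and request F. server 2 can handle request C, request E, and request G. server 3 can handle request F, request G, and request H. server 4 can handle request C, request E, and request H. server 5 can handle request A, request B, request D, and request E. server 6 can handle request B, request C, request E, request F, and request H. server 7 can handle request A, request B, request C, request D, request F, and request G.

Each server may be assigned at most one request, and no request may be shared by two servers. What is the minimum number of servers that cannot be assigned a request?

0

A valid assignment of size 7: server 1→request E, server 2→request G, server 3→request H, server 4→request C, server 5→request D, server 6→request B, server 7→request F.
All 7 servers are matched, so no larger matching exists.
That matches 7 of the 7, leaving 0 unmatched; no matching can do better.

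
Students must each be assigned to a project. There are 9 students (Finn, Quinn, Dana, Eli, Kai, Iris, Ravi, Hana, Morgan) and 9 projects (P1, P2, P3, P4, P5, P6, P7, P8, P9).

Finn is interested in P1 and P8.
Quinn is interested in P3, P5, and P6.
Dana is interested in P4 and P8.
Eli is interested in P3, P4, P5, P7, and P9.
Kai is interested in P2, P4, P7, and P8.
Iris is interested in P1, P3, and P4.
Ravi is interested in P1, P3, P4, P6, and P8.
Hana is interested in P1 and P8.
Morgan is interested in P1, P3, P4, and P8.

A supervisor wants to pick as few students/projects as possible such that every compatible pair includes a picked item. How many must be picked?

8

The 8 edges Finn–P8, Quinn–P5, Dana–P4, Eli–P7, Kai–P2, Iris–P3, Ravi–P6, Hana–P1 form a matching, so any vertex cover needs at least 8 vertices (one per matched edge).
Conversely {Quinn, Eli, Kai, Ravi, P1, P3, P4, P8} meets every edge and has exactly 8 vertices, so 8 is optimal.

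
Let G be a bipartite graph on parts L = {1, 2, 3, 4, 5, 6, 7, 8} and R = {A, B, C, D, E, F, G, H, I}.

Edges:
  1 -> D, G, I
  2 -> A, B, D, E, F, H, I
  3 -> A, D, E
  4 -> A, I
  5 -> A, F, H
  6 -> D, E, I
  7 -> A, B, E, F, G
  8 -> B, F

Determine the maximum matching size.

For example, pair 1–D, 2–H, 3–E, 4–A, 5–F, 6–I, 7–G, 8–B.
This saturates every left vertex, so 8 is the maximum.

8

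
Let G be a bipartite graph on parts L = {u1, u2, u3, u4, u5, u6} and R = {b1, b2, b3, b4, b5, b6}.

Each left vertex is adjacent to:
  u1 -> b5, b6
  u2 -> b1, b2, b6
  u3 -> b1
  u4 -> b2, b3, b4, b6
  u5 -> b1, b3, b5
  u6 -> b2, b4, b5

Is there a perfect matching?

A valid assignment of size 6: u1→b6, u2→b2, u3→b1, u4→b4, u5→b3, u6→b5.
Every left vertex is matched, so this is a perfect matching.

Yes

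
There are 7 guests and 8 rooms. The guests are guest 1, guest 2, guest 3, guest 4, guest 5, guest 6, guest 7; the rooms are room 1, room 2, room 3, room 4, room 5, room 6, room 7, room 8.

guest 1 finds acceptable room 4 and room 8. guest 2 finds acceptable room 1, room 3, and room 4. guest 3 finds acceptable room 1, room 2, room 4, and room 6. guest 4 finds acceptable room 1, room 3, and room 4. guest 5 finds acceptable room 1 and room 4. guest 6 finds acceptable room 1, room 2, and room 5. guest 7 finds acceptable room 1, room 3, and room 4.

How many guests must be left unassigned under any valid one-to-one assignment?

A valid assignment of size 6: guest 1-room 8, guest 2-room 3, guest 3-room 6, guest 4-room 1, guest 5-room 4, guest 6-room 5.
The set {guest 2, guest 4, guest 5, guest 7} has only 3 neighbours ({room 1, room 3, room 4}), so by Hall's theorem at most 6 of the 7 guests can be matched.
That matches 6 of the 7, leaving 1 unmatched; no matching can do better.

1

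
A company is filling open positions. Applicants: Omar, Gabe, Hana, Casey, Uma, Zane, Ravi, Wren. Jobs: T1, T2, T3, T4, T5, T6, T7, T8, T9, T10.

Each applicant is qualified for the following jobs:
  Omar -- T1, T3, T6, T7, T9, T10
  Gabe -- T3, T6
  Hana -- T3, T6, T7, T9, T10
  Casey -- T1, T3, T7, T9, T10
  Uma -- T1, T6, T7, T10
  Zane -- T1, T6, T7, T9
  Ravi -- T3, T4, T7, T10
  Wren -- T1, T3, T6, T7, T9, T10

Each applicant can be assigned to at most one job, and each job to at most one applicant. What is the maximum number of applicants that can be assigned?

7

For example, pair Omar–T1, Gabe–T6, Hana–T3, Casey–T7, Uma–T10, Zane–T9, Ravi–T4.
The set {Omar, Gabe, Hana, Casey, Uma, Zane, Wren} has only 6 neighbours ({T1, T10, T3, T6, T7, T9}), so by Hall's theorem at most 7 of the 8 applicants can be matched.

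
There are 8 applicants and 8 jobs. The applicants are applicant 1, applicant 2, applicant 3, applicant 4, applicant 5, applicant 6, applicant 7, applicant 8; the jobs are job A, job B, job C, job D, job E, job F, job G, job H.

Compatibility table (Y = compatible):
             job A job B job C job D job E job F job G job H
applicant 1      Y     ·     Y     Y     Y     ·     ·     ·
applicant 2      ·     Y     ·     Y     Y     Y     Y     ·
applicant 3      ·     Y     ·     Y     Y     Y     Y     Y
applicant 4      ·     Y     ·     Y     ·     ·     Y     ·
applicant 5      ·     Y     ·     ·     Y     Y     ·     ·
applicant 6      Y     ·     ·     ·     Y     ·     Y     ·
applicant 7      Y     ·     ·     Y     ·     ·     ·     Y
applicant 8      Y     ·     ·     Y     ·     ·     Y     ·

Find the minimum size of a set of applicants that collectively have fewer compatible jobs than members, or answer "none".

none

A matching saturating every applicant exists, for instance applicant 1→job C, applicant 2→job B, applicant 3→job F, applicant 4→job D, applicant 5→job E, applicant 6→job G, applicant 7→job H, applicant 8→job A.
By Hall's marriage theorem, this means |N(S)| ≥ |S| for every subset S, so no violating subset exists.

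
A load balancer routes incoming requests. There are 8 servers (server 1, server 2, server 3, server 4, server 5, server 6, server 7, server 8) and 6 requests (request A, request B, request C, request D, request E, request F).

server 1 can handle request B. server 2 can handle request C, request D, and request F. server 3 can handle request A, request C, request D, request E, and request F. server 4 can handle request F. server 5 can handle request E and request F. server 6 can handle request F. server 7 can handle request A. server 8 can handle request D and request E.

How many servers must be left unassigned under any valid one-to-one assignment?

For example, pair server 1→request B, server 2→request D, server 3→request C, server 4→request F, server 5→request E, server 7→request A.
The set {server 2, server 3, server 4, server 5, server 6, server 7, server 8} has only 5 neighbours ({request A, request C, request D, request E, request F}), so by Hall's theorem at most 6 of the 8 servers can be matched.
That matches 6 of the 8, leaving 2 unmatched; no matching can do better.

2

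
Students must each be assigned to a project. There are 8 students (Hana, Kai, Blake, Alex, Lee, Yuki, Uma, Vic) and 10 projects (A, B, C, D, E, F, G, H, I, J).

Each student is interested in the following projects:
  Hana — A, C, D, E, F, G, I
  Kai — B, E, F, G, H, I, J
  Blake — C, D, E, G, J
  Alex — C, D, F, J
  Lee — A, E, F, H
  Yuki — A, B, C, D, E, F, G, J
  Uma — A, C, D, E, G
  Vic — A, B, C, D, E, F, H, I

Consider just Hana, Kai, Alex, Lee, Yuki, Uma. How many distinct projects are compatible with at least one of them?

10

The union of neighbours of {Hana, Kai, Alex, Lee, Yuki, Uma} is {A, B, C, D, E, F, G, H, I, J}, which has 10 elements.
Since |N(S)| = 10 ≥ |S| = 6, Hall's condition holds for this subset.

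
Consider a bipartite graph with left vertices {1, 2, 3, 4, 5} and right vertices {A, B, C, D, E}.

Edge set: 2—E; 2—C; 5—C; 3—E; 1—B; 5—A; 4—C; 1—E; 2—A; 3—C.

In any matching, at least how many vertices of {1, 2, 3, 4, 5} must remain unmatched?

1

A valid assignment of size 4: 1–B, 2–A, 3–E, 4–C.
The set {2, 3, 4, 5} has only 3 neighbours ({A, C, E}), so by Hall's theorem at most 4 of the 5 left vertices can be matched.
That matches 4 of the 5, leaving 1 unmatched; no matching can do better.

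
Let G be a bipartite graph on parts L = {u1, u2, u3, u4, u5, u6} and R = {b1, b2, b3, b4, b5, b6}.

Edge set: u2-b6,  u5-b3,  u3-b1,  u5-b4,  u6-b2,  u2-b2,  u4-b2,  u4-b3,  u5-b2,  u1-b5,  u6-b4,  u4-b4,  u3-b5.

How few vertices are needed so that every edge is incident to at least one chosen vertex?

The 6 edges u1–b5, u2–b6, u3–b1, u4–b3, u5–b2, u6–b4 form a matching, so any vertex cover needs at least 6 vertices (one per matched edge).
Conversely {u1, u2, u3, u4, u5, u6} meets every edge and has exactly 6 vertices, so 6 is optimal.

6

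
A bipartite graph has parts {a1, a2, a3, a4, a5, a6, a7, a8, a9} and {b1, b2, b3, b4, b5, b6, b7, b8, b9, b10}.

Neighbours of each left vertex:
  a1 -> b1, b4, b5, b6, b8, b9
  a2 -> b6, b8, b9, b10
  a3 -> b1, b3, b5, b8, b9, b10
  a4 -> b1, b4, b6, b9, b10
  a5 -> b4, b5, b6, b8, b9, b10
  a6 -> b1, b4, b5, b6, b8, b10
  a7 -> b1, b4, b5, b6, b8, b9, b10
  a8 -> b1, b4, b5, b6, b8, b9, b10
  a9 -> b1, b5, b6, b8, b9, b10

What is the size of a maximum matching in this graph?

8

One maximum matching: a1→b4, a2→b8, a3→b3, a4→b9, a5→b10, a6→b6, a7→b5, a8→b1.
The set {a1, a2, a4, a5, a6, a7, a8, a9} has only 7 neighbours ({b1, b10, b4, b5, b6, b8, b9}), so by Hall's theorem at most 8 of the 9 left vertices can be matched.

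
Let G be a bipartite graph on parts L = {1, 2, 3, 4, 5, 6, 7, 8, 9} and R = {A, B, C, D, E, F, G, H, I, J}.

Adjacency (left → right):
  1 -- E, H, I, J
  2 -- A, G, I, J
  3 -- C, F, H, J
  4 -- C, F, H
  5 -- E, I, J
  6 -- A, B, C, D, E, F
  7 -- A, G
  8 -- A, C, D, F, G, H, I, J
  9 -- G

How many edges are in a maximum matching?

For example, pair 1→J, 2→I, 3→C, 4→F, 5→E, 6→B, 7→A, 8→H, 9→G.
This saturates every left vertex, so 9 is the maximum.

9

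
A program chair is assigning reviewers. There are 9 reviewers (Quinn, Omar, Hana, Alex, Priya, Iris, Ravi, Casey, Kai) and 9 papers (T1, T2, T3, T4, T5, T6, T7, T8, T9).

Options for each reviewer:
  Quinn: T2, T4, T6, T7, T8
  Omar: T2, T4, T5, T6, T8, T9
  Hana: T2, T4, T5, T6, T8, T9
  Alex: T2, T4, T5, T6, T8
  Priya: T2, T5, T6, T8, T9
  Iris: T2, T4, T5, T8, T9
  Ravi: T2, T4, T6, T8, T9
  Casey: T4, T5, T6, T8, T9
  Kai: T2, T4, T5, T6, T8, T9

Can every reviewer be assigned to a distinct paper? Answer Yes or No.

No

The set {Omar, Hana, Alex, Priya, Iris, Ravi, Casey, Kai} has only 6 neighbours ({T2, T4, T5, T6, T8, T9}), so by Hall's theorem at most 7 of the 9 reviewers can be matched.
Hence no matching covers every reviewer.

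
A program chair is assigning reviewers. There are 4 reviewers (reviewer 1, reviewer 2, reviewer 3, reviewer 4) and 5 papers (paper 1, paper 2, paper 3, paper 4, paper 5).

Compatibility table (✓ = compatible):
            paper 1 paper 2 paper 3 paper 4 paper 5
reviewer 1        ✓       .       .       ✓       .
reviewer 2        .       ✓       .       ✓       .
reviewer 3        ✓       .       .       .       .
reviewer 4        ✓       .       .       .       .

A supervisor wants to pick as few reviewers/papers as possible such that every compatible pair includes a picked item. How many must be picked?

3

The 3 edges reviewer 1–paper 4, reviewer 2–paper 2, reviewer 3–paper 1 form a matching, so any vertex cover needs at least 3 vertices (one per matched edge).
Conversely {reviewer 1, reviewer 2, paper 1} meets every edge and has exactly 3 vertices, so 3 is optimal.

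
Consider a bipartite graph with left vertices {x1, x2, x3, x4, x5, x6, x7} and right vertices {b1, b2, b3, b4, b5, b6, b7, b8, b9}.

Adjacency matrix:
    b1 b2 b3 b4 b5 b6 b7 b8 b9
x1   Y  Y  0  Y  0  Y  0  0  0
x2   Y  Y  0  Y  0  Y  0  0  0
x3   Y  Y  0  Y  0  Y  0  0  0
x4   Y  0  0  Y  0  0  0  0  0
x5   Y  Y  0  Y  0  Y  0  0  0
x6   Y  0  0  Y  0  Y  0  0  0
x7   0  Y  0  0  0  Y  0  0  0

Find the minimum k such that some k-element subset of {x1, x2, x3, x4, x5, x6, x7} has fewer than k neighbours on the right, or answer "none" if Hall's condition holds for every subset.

Take S = {x1, x2, x3, x4, x5}. Its neighbourhood is {b1, b2, b4, b6}, so |N(S)| = 4 < |S| = 5.
Every subset of size less than 5 has at least as many neighbours as members, so 5 is the minimum.

5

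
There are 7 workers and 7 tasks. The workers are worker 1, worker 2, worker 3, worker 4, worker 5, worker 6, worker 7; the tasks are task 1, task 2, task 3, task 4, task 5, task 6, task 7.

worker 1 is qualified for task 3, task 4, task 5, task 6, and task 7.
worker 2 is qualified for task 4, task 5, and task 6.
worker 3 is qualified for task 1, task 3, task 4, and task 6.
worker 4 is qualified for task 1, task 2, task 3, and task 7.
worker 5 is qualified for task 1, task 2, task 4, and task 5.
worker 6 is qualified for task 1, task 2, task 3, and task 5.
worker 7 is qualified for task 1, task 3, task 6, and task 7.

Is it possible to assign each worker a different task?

Yes

One maximum matching: worker 1–task 3, worker 2–task 6, worker 3–task 4, worker 4–task 2, worker 5–task 5, worker 6–task 1, worker 7–task 7.
Every worker is matched, so this is a perfect matching.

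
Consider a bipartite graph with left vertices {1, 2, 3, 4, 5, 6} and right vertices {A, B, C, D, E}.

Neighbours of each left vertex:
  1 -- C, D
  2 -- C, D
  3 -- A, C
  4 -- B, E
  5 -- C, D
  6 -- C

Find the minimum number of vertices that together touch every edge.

4

A maximum matching has 4 edges (e.g. 1–D, 2–C, 3–A, 4–B).
By König's theorem the minimum vertex cover has the same size. One such cover is {3, 4, C, D}.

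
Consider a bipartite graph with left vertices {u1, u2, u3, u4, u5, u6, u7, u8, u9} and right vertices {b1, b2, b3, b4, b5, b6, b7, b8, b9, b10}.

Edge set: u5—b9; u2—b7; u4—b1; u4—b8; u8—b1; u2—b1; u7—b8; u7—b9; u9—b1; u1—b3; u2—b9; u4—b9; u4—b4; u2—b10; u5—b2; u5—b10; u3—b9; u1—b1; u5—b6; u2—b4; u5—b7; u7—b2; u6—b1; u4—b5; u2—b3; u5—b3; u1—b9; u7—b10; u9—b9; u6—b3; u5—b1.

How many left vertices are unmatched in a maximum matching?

2

One maximum matching: u1-b1, u2-b7, u3-b9, u4-b5, u5-b6, u6-b3, u7-b8.
The set {u1, u3, u6, u8, u9} has only 3 neighbours ({b1, b3, b9}), so by Hall's theorem at most 7 of the 9 left vertices can be matched.
That matches 7 of the 9, leaving 2 unmatched; no matching can do better.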